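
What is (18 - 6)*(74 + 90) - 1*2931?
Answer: -963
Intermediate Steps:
(18 - 6)*(74 + 90) - 1*2931 = 12*164 - 2931 = 1968 - 2931 = -963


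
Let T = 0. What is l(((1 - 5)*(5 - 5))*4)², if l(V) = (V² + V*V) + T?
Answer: 0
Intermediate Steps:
l(V) = 2*V² (l(V) = (V² + V*V) + 0 = (V² + V²) + 0 = 2*V² + 0 = 2*V²)
l(((1 - 5)*(5 - 5))*4)² = (2*(((1 - 5)*(5 - 5))*4)²)² = (2*(-4*0*4)²)² = (2*(0*4)²)² = (2*0²)² = (2*0)² = 0² = 0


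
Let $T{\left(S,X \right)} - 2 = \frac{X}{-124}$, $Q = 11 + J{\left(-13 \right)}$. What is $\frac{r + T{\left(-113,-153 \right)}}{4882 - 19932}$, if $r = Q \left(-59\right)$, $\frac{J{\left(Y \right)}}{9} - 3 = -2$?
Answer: $\frac{145919}{1866200} \approx 0.07819$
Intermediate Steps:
$J{\left(Y \right)} = 9$ ($J{\left(Y \right)} = 27 + 9 \left(-2\right) = 27 - 18 = 9$)
$Q = 20$ ($Q = 11 + 9 = 20$)
$T{\left(S,X \right)} = 2 - \frac{X}{124}$ ($T{\left(S,X \right)} = 2 + \frac{X}{-124} = 2 + X \left(- \frac{1}{124}\right) = 2 - \frac{X}{124}$)
$r = -1180$ ($r = 20 \left(-59\right) = -1180$)
$\frac{r + T{\left(-113,-153 \right)}}{4882 - 19932} = \frac{-1180 + \left(2 - - \frac{153}{124}\right)}{4882 - 19932} = \frac{-1180 + \left(2 + \frac{153}{124}\right)}{-15050} = \left(-1180 + \frac{401}{124}\right) \left(- \frac{1}{15050}\right) = \left(- \frac{145919}{124}\right) \left(- \frac{1}{15050}\right) = \frac{145919}{1866200}$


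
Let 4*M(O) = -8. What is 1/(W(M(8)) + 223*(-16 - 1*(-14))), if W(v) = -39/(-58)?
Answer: -58/25829 ≈ -0.0022455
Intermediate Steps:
M(O) = -2 (M(O) = (1/4)*(-8) = -2)
W(v) = 39/58 (W(v) = -39*(-1/58) = 39/58)
1/(W(M(8)) + 223*(-16 - 1*(-14))) = 1/(39/58 + 223*(-16 - 1*(-14))) = 1/(39/58 + 223*(-16 + 14)) = 1/(39/58 + 223*(-2)) = 1/(39/58 - 446) = 1/(-25829/58) = -58/25829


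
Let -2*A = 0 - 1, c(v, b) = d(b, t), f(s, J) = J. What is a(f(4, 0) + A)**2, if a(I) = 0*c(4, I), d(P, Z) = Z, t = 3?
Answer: 0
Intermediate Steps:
c(v, b) = 3
A = 1/2 (A = -(0 - 1)/2 = -1/2*(-1) = 1/2 ≈ 0.50000)
a(I) = 0 (a(I) = 0*3 = 0)
a(f(4, 0) + A)**2 = 0**2 = 0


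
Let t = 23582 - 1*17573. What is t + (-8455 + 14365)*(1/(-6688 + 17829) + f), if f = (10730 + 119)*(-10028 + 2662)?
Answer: -5261784694067361/11141 ≈ -4.7229e+11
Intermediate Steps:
f = -79913734 (f = 10849*(-7366) = -79913734)
t = 6009 (t = 23582 - 17573 = 6009)
t + (-8455 + 14365)*(1/(-6688 + 17829) + f) = 6009 + (-8455 + 14365)*(1/(-6688 + 17829) - 79913734) = 6009 + 5910*(1/11141 - 79913734) = 6009 + 5910*(-890318910493/11141) = 6009 - 5261784761013630/11141 = -5261784694067361/11141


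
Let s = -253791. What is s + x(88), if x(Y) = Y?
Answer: -253703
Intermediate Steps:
s + x(88) = -253791 + 88 = -253703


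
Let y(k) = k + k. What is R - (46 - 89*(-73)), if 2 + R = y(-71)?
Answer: -6687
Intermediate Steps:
y(k) = 2*k
R = -144 (R = -2 + 2*(-71) = -2 - 142 = -144)
R - (46 - 89*(-73)) = -144 - (46 - 89*(-73)) = -144 - (46 + 6497) = -144 - 1*6543 = -144 - 6543 = -6687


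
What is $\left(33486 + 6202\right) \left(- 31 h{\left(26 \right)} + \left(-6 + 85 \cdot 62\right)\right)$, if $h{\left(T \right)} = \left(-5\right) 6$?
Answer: $245827472$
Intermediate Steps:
$h{\left(T \right)} = -30$
$\left(33486 + 6202\right) \left(- 31 h{\left(26 \right)} + \left(-6 + 85 \cdot 62\right)\right) = \left(33486 + 6202\right) \left(\left(-31\right) \left(-30\right) + \left(-6 + 85 \cdot 62\right)\right) = 39688 \left(930 + \left(-6 + 5270\right)\right) = 39688 \left(930 + 5264\right) = 39688 \cdot 6194 = 245827472$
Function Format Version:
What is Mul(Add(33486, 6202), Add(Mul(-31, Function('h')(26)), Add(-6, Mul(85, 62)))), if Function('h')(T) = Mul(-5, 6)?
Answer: 245827472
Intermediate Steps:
Function('h')(T) = -30
Mul(Add(33486, 6202), Add(Mul(-31, Function('h')(26)), Add(-6, Mul(85, 62)))) = Mul(Add(33486, 6202), Add(Mul(-31, -30), Add(-6, Mul(85, 62)))) = Mul(39688, Add(930, Add(-6, 5270))) = Mul(39688, Add(930, 5264)) = Mul(39688, 6194) = 245827472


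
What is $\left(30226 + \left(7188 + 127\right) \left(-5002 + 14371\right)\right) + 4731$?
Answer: $68569192$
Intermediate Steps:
$\left(30226 + \left(7188 + 127\right) \left(-5002 + 14371\right)\right) + 4731 = \left(30226 + 7315 \cdot 9369\right) + 4731 = \left(30226 + 68534235\right) + 4731 = 68564461 + 4731 = 68569192$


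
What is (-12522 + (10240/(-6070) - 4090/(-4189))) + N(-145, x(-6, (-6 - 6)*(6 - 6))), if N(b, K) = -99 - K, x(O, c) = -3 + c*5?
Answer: -32085885720/2542723 ≈ -12619.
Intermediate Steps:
x(O, c) = -3 + 5*c
(-12522 + (10240/(-6070) - 4090/(-4189))) + N(-145, x(-6, (-6 - 6)*(6 - 6))) = (-12522 + (10240/(-6070) - 4090/(-4189))) + (-99 - (-3 + 5*((-6 - 6)*(6 - 6)))) = (-12522 + (10240*(-1/6070) - 4090*(-1/4189))) + (-99 - (-3 + 5*(-12*0))) = (-12522 + (-1024/607 + 4090/4189)) + (-99 - (-3 + 5*0)) = (-12522 - 1806906/2542723) + (-99 - (-3 + 0)) = -31841784312/2542723 + (-99 - 1*(-3)) = -31841784312/2542723 + (-99 + 3) = -31841784312/2542723 - 96 = -32085885720/2542723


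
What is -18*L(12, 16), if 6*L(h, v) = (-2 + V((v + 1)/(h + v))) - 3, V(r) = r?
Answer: 369/28 ≈ 13.179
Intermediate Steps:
L(h, v) = -5/6 + (1 + v)/(6*(h + v)) (L(h, v) = ((-2 + (v + 1)/(h + v)) - 3)/6 = ((-2 + (1 + v)/(h + v)) - 3)/6 = (-5 + (1 + v)/(h + v))/6 = -5/6 + (1 + v)/(6*(h + v)))
-18*L(12, 16) = -3*(1 - 5*12 - 4*16)/(12 + 16) = -3*(1 - 60 - 64)/28 = -3*(-123)/28 = -18*(-41/56) = 369/28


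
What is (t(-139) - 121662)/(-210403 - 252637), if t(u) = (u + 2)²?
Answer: 102893/463040 ≈ 0.22221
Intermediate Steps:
t(u) = (2 + u)²
(t(-139) - 121662)/(-210403 - 252637) = ((2 - 139)² - 121662)/(-210403 - 252637) = ((-137)² - 121662)/(-463040) = (18769 - 121662)*(-1/463040) = -102893*(-1/463040) = 102893/463040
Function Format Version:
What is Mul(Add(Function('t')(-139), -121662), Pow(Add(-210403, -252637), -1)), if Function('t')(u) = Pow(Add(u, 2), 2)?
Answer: Rational(102893, 463040) ≈ 0.22221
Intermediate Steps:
Function('t')(u) = Pow(Add(2, u), 2)
Mul(Add(Function('t')(-139), -121662), Pow(Add(-210403, -252637), -1)) = Mul(Add(Pow(Add(2, -139), 2), -121662), Pow(Add(-210403, -252637), -1)) = Mul(Add(Pow(-137, 2), -121662), Pow(-463040, -1)) = Mul(Add(18769, -121662), Rational(-1, 463040)) = Mul(-102893, Rational(-1, 463040)) = Rational(102893, 463040)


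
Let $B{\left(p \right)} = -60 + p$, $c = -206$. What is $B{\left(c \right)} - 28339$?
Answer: $-28605$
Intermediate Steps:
$B{\left(c \right)} - 28339 = \left(-60 - 206\right) - 28339 = -266 - 28339 = -28605$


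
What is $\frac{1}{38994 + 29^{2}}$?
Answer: $\frac{1}{39835} \approx 2.5104 \cdot 10^{-5}$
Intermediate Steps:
$\frac{1}{38994 + 29^{2}} = \frac{1}{38994 + 841} = \frac{1}{39835}$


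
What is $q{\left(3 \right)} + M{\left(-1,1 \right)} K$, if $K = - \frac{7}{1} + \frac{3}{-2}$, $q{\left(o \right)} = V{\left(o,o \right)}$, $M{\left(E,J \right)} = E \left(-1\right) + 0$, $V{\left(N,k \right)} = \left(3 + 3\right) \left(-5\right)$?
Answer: $- \frac{77}{2} \approx -38.5$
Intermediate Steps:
$V{\left(N,k \right)} = -30$ ($V{\left(N,k \right)} = 6 \left(-5\right) = -30$)
$M{\left(E,J \right)} = - E$ ($M{\left(E,J \right)} = - E + 0 = - E$)
$q{\left(o \right)} = -30$
$K = - \frac{17}{2}$ ($K = \left(-7\right) 1 + 3 \left(- \frac{1}{2}\right) = -7 - \frac{3}{2} = - \frac{17}{2} \approx -8.5$)
$q{\left(3 \right)} + M{\left(-1,1 \right)} K = -30 + \left(-1\right) \left(-1\right) \left(- \frac{17}{2}\right) = -30 + 1 \left(- \frac{17}{2}\right) = -30 - \frac{17}{2} = - \frac{77}{2}$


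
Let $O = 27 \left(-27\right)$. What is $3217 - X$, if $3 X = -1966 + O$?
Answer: $\frac{12346}{3} \approx 4115.3$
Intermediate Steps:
$O = -729$
$X = - \frac{2695}{3}$ ($X = \frac{-1966 - 729}{3} = \frac{1}{3} \left(-2695\right) = - \frac{2695}{3} \approx -898.33$)
$3217 - X = 3217 - - \frac{2695}{3} = 3217 + \frac{2695}{3} = \frac{12346}{3}$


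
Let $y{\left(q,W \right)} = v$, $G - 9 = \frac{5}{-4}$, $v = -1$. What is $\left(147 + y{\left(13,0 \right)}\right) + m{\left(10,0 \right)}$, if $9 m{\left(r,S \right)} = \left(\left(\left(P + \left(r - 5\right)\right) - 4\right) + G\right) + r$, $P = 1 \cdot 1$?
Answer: $\frac{5335}{36} \approx 148.19$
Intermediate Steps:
$P = 1$
$G = \frac{31}{4}$ ($G = 9 + \frac{5}{-4} = 9 + 5 \left(- \frac{1}{4}\right) = 9 - \frac{5}{4} = \frac{31}{4} \approx 7.75$)
$y{\left(q,W \right)} = -1$
$m{\left(r,S \right)} = - \frac{1}{36} + \frac{2 r}{9}$ ($m{\left(r,S \right)} = \frac{\left(\left(\left(1 + \left(r - 5\right)\right) - 4\right) + \frac{31}{4}\right) + r}{9} = \frac{\left(\left(\left(1 + \left(-5 + r\right)\right) - 4\right) + \frac{31}{4}\right) + r}{9} = \frac{\left(\left(\left(-4 + r\right) - 4\right) + \frac{31}{4}\right) + r}{9} = \frac{\left(\left(-8 + r\right) + \frac{31}{4}\right) + r}{9} = \frac{\left(- \frac{1}{4} + r\right) + r}{9} = \frac{- \frac{1}{4} + 2 r}{9} = - \frac{1}{36} + \frac{2 r}{9}$)
$\left(147 + y{\left(13,0 \right)}\right) + m{\left(10,0 \right)} = \left(147 - 1\right) + \left(- \frac{1}{36} + \frac{2}{9} \cdot 10\right) = 146 + \left(- \frac{1}{36} + \frac{20}{9}\right) = 146 + \frac{79}{36} = \frac{5335}{36}$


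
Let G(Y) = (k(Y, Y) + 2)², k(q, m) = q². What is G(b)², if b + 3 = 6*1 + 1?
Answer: 104976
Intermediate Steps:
b = 4 (b = -3 + (6*1 + 1) = -3 + (6 + 1) = -3 + 7 = 4)
G(Y) = (2 + Y²)² (G(Y) = (Y² + 2)² = (2 + Y²)²)
G(b)² = ((2 + 4²)²)² = ((2 + 16)²)² = (18²)² = 324² = 104976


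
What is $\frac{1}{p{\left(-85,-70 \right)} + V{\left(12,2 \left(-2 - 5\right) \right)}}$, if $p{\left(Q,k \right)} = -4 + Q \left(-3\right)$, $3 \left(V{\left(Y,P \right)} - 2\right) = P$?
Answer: $\frac{3}{745} \approx 0.0040268$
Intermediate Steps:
$V{\left(Y,P \right)} = 2 + \frac{P}{3}$
$p{\left(Q,k \right)} = -4 - 3 Q$
$\frac{1}{p{\left(-85,-70 \right)} + V{\left(12,2 \left(-2 - 5\right) \right)}} = \frac{1}{\left(-4 - -255\right) + \left(2 + \frac{2 \left(-2 - 5\right)}{3}\right)} = \frac{1}{\left(-4 + 255\right) + \left(2 + \frac{2 \left(-7\right)}{3}\right)} = \frac{1}{251 + \left(2 + \frac{1}{3} \left(-14\right)\right)} = \frac{1}{251 + \left(2 - \frac{14}{3}\right)} = \frac{1}{251 - \frac{8}{3}} = \frac{1}{\frac{745}{3}} = \frac{3}{745}$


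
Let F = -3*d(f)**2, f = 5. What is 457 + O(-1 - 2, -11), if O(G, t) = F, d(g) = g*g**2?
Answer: -46418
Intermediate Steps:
d(g) = g**3
F = -46875 (F = -3*(5**3)**2 = -3*125**2 = -3*15625 = -46875)
O(G, t) = -46875
457 + O(-1 - 2, -11) = 457 - 46875 = -46418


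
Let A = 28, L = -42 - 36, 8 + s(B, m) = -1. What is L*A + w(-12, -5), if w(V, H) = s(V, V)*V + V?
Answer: -2088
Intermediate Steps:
s(B, m) = -9 (s(B, m) = -8 - 1 = -9)
w(V, H) = -8*V (w(V, H) = -9*V + V = -8*V)
L = -78
L*A + w(-12, -5) = -78*28 - 8*(-12) = -2184 + 96 = -2088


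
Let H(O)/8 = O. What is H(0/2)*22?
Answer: 0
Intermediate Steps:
H(O) = 8*O
H(0/2)*22 = (8*(0/2))*22 = (8*(0*(½)))*22 = (8*0)*22 = 0*22 = 0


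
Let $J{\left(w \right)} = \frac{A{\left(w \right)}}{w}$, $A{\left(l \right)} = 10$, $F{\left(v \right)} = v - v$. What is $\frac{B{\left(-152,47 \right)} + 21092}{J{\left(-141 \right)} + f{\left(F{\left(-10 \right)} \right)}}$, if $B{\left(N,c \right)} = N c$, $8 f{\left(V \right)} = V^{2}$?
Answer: $- \frac{983334}{5} \approx -1.9667 \cdot 10^{5}$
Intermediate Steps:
$F{\left(v \right)} = 0$
$f{\left(V \right)} = \frac{V^{2}}{8}$
$J{\left(w \right)} = \frac{10}{w}$
$\frac{B{\left(-152,47 \right)} + 21092}{J{\left(-141 \right)} + f{\left(F{\left(-10 \right)} \right)}} = \frac{\left(-152\right) 47 + 21092}{\frac{10}{-141} + \frac{0^{2}}{8}} = \frac{-7144 + 21092}{10 \left(- \frac{1}{141}\right) + \frac{1}{8} \cdot 0} = \frac{13948}{- \frac{10}{141} + 0} = \frac{13948}{- \frac{10}{141}} = 13948 \left(- \frac{141}{10}\right) = - \frac{983334}{5}$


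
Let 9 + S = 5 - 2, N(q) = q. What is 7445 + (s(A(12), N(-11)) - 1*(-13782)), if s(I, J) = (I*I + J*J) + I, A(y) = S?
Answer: 21378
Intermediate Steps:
S = -6 (S = -9 + (5 - 2) = -9 + 3 = -6)
A(y) = -6
s(I, J) = I + I² + J² (s(I, J) = (I² + J²) + I = I + I² + J²)
7445 + (s(A(12), N(-11)) - 1*(-13782)) = 7445 + ((-6 + (-6)² + (-11)²) - 1*(-13782)) = 7445 + ((-6 + 36 + 121) + 13782) = 7445 + (151 + 13782) = 7445 + 13933 = 21378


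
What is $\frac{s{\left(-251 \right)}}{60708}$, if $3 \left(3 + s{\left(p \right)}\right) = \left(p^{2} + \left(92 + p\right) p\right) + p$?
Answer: $\frac{51325}{91062} \approx 0.56363$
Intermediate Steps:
$s{\left(p \right)} = -3 + \frac{p}{3} + \frac{p^{2}}{3} + \frac{p \left(92 + p\right)}{3}$ ($s{\left(p \right)} = -3 + \frac{\left(p^{2} + \left(92 + p\right) p\right) + p}{3} = -3 + \frac{\left(p^{2} + p \left(92 + p\right)\right) + p}{3} = -3 + \frac{p + p^{2} + p \left(92 + p\right)}{3} = -3 + \left(\frac{p}{3} + \frac{p^{2}}{3} + \frac{p \left(92 + p\right)}{3}\right) = -3 + \frac{p}{3} + \frac{p^{2}}{3} + \frac{p \left(92 + p\right)}{3}$)
$\frac{s{\left(-251 \right)}}{60708} = \frac{-3 + 31 \left(-251\right) + \frac{2 \left(-251\right)^{2}}{3}}{60708} = \left(-3 - 7781 + \frac{2}{3} \cdot 63001\right) \frac{1}{60708} = \left(-3 - 7781 + \frac{126002}{3}\right) \frac{1}{60708} = \frac{102650}{3} \cdot \frac{1}{60708} = \frac{51325}{91062}$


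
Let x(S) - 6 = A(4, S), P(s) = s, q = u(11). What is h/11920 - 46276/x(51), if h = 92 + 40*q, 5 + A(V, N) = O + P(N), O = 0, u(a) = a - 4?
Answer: -34474411/38740 ≈ -889.89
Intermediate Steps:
u(a) = -4 + a
q = 7 (q = -4 + 11 = 7)
A(V, N) = -5 + N (A(V, N) = -5 + (0 + N) = -5 + N)
h = 372 (h = 92 + 40*7 = 92 + 280 = 372)
x(S) = 1 + S (x(S) = 6 + (-5 + S) = 1 + S)
h/11920 - 46276/x(51) = 372/11920 - 46276/(1 + 51) = 372*(1/11920) - 46276/52 = 93/2980 - 46276*1/52 = 93/2980 - 11569/13 = -34474411/38740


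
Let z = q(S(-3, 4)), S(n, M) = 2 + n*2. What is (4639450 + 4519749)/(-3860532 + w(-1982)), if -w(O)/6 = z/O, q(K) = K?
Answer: -1296680887/546541032 ≈ -2.3725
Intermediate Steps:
S(n, M) = 2 + 2*n
z = -4 (z = 2 + 2*(-3) = 2 - 6 = -4)
w(O) = 24/O (w(O) = -(-24)/O = 24/O)
(4639450 + 4519749)/(-3860532 + w(-1982)) = (4639450 + 4519749)/(-3860532 + 24/(-1982)) = 9159199/(-3860532 + 24*(-1/1982)) = 9159199/(-3860532 - 12/991) = 9159199/(-3825787224/991) = 9159199*(-991/3825787224) = -1296680887/546541032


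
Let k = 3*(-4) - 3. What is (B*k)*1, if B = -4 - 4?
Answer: 120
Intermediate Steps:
B = -8
k = -15 (k = -12 - 3 = -15)
(B*k)*1 = -8*(-15)*1 = 120*1 = 120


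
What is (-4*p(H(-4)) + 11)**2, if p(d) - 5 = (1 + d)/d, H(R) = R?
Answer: 144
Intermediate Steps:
p(d) = 5 + (1 + d)/d
(-4*p(H(-4)) + 11)**2 = (-4*(6 + 1/(-4)) + 11)**2 = (-4*(6 - 1/4) + 11)**2 = (-4*23/4 + 11)**2 = (-23 + 11)**2 = (-12)**2 = 144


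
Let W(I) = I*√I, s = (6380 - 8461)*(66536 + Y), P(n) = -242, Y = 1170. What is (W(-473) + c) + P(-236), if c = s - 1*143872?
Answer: -141040300 - 473*I*√473 ≈ -1.4104e+8 - 10287.0*I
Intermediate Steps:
s = -140896186 (s = (6380 - 8461)*(66536 + 1170) = -2081*67706 = -140896186)
W(I) = I^(3/2)
c = -141040058 (c = -140896186 - 1*143872 = -140896186 - 143872 = -141040058)
(W(-473) + c) + P(-236) = ((-473)^(3/2) - 141040058) - 242 = (-473*I*√473 - 141040058) - 242 = (-141040058 - 473*I*√473) - 242 = -141040300 - 473*I*√473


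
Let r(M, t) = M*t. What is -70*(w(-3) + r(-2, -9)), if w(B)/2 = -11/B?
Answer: -5320/3 ≈ -1773.3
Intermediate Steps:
w(B) = -22/B (w(B) = 2*(-11/B) = -22/B)
-70*(w(-3) + r(-2, -9)) = -70*(-22/(-3) - 2*(-9)) = -70*(-22*(-1/3) + 18) = -70*(22/3 + 18) = -70*76/3 = -5320/3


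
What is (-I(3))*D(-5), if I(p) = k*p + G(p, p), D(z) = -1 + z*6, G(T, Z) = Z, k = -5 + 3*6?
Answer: 1302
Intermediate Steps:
k = 13 (k = -5 + 18 = 13)
D(z) = -1 + 6*z
I(p) = 14*p (I(p) = 13*p + p = 14*p)
(-I(3))*D(-5) = (-14*3)*(-1 + 6*(-5)) = (-1*42)*(-1 - 30) = -42*(-31) = 1302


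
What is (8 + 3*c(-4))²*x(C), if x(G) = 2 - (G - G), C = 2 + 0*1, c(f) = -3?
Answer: 2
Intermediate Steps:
C = 2 (C = 2 + 0 = 2)
x(G) = 2 (x(G) = 2 - 1*0 = 2 + 0 = 2)
(8 + 3*c(-4))²*x(C) = (8 + 3*(-3))²*2 = (8 - 9)²*2 = (-1)²*2 = 1*2 = 2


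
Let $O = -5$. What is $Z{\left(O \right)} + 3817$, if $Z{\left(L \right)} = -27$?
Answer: $3790$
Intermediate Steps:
$Z{\left(O \right)} + 3817 = -27 + 3817 = 3790$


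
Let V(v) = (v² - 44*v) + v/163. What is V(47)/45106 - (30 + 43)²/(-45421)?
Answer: 20113167546/166973909519 ≈ 0.12046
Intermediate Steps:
V(v) = v² - 7171*v/163 (V(v) = (v² - 44*v) + v*(1/163) = (v² - 44*v) + v/163 = v² - 7171*v/163)
V(47)/45106 - (30 + 43)²/(-45421) = ((1/163)*47*(-7171 + 163*47))/45106 - (30 + 43)²/(-45421) = ((1/163)*47*(-7171 + 7661))*(1/45106) - 1*73²*(-1/45421) = ((1/163)*47*490)*(1/45106) - 1*5329*(-1/45421) = (23030/163)*(1/45106) - 5329*(-1/45421) = 11515/3676139 + 5329/45421 = 20113167546/166973909519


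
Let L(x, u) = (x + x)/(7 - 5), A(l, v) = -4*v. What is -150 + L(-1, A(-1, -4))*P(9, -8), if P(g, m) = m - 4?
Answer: -138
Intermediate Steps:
L(x, u) = x (L(x, u) = (2*x)/2 = (2*x)*(½) = x)
P(g, m) = -4 + m
-150 + L(-1, A(-1, -4))*P(9, -8) = -150 - (-4 - 8) = -150 - 1*(-12) = -150 + 12 = -138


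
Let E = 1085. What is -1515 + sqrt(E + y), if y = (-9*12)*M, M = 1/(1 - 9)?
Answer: -1515 + 13*sqrt(26)/2 ≈ -1481.9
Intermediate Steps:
M = -1/8 (M = 1/(-8) = -1/8 ≈ -0.12500)
y = 27/2 (y = -9*12*(-1/8) = -108*(-1/8) = 27/2 ≈ 13.500)
-1515 + sqrt(E + y) = -1515 + sqrt(1085 + 27/2) = -1515 + sqrt(2197/2) = -1515 + 13*sqrt(26)/2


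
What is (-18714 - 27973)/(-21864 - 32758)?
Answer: 46687/54622 ≈ 0.85473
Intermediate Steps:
(-18714 - 27973)/(-21864 - 32758) = -46687/(-54622) = -46687*(-1/54622) = 46687/54622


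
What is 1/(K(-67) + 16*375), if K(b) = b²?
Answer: 1/10489 ≈ 9.5338e-5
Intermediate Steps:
1/(K(-67) + 16*375) = 1/((-67)² + 16*375) = 1/(4489 + 6000) = 1/10489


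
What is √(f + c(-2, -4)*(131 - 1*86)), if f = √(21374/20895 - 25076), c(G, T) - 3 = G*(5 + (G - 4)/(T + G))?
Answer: √(-176823415125 + 20895*I*√10947760693170)/20895 ≈ 3.8637 + 20.492*I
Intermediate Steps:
c(G, T) = 3 + G*(5 + (-4 + G)/(G + T)) (c(G, T) = 3 + G*(5 + (G - 4)/(T + G)) = 3 + G*(5 + (-4 + G)/(G + T)))
f = I*√10947760693170/20895 (f = √(21374*(1/20895) - 25076) = √(21374/20895 - 25076) = √(-523941646/20895) = I*√10947760693170/20895 ≈ 158.35*I)
√(f + c(-2, -4)*(131 - 1*86)) = √(I*√10947760693170/20895 + ((-1*(-2) + 3*(-4) + 6*(-2)² + 5*(-2)*(-4))/(-2 - 4))*(131 - 1*86)) = √(I*√10947760693170/20895 + ((2 - 12 + 6*4 + 40)/(-6))*(131 - 86)) = √(I*√10947760693170/20895 - (2 - 12 + 24 + 40)/6*45) = √(I*√10947760693170/20895 - ⅙*54*45) = √(I*√10947760693170/20895 - 9*45) = √(I*√10947760693170/20895 - 405) = √(-405 + I*√10947760693170/20895)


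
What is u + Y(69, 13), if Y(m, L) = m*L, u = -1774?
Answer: -877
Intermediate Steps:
Y(m, L) = L*m
u + Y(69, 13) = -1774 + 13*69 = -1774 + 897 = -877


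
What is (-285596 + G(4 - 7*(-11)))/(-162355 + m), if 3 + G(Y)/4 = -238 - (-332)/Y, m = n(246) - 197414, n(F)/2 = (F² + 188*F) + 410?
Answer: 23210032/11779101 ≈ 1.9704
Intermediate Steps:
n(F) = 820 + 2*F² + 376*F (n(F) = 2*((F² + 188*F) + 410) = 2*(410 + F² + 188*F) = 820 + 2*F² + 376*F)
m = 16934 (m = (820 + 2*246² + 376*246) - 197414 = (820 + 2*60516 + 92496) - 197414 = (820 + 121032 + 92496) - 197414 = 214348 - 197414 = 16934)
G(Y) = -964 + 1328/Y (G(Y) = -12 + 4*(-238 - (-332)/Y) = -12 + 4*(-238 + 332/Y) = -12 + (-952 + 1328/Y) = -964 + 1328/Y)
(-285596 + G(4 - 7*(-11)))/(-162355 + m) = (-285596 + (-964 + 1328/(4 - 7*(-11))))/(-162355 + 16934) = (-285596 + (-964 + 1328/(4 + 77)))/(-145421) = (-285596 + (-964 + 1328/81))*(-1/145421) = (-285596 - 76756/81)*(-1/145421) = -23210032/81*(-1/145421) = 23210032/11779101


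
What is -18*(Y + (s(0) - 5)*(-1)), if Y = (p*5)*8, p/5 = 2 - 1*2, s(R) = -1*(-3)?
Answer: -36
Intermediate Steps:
s(R) = 3
p = 0 (p = 5*(2 - 1*2) = 5*(2 - 2) = 5*0 = 0)
Y = 0 (Y = (0*5)*8 = 0*8 = 0)
-18*(Y + (s(0) - 5)*(-1)) = -18*(0 + (3 - 5)*(-1)) = -18*(0 - 2*(-1)) = -18*(0 + 2) = -18*2 = -36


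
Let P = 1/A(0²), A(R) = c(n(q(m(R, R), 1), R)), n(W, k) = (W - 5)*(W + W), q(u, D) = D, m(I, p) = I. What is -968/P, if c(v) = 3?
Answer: -2904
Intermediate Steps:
n(W, k) = 2*W*(-5 + W) (n(W, k) = (-5 + W)*(2*W) = 2*W*(-5 + W))
A(R) = 3
P = ⅓ (P = 1/3 = ⅓ ≈ 0.33333)
-968/P = -968/⅓ = -968*3 = -2904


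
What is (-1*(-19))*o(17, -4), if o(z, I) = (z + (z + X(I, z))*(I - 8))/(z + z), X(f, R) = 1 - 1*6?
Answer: -2413/34 ≈ -70.971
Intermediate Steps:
X(f, R) = -5 (X(f, R) = 1 - 6 = -5)
o(z, I) = (z + (-8 + I)*(-5 + z))/(2*z) (o(z, I) = (z + (z - 5)*(I - 8))/(z + z) = (z + (-5 + z)*(-8 + I))/((2*z)) = (z + (-8 + I)*(-5 + z))*(1/(2*z)) = (z + (-8 + I)*(-5 + z))/(2*z))
(-1*(-19))*o(17, -4) = (-1*(-19))*((½)*(40 - 5*(-4) + 17*(-7 - 4))/17) = 19*((½)*(1/17)*(40 + 20 + 17*(-11))) = 19*((½)*(1/17)*(40 + 20 - 187)) = 19*((½)*(1/17)*(-127)) = 19*(-127/34) = -2413/34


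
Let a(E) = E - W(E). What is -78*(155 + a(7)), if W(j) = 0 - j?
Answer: -13182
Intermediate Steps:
W(j) = -j
a(E) = 2*E (a(E) = E - (-1)*E = E + E = 2*E)
-78*(155 + a(7)) = -78*(155 + 2*7) = -78*(155 + 14) = -78*169 = -13182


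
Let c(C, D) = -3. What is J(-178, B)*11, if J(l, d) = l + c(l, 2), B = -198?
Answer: -1991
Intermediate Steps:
J(l, d) = -3 + l (J(l, d) = l - 3 = -3 + l)
J(-178, B)*11 = (-3 - 178)*11 = -181*11 = -1991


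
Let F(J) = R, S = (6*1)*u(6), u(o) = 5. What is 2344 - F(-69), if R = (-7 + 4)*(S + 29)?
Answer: 2521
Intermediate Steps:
S = 30 (S = (6*1)*5 = 6*5 = 30)
R = -177 (R = (-7 + 4)*(30 + 29) = -3*59 = -177)
F(J) = -177
2344 - F(-69) = 2344 - 1*(-177) = 2344 + 177 = 2521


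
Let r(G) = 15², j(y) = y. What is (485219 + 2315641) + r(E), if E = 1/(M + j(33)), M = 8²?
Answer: 2801085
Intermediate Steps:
M = 64
E = 1/97 (E = 1/(64 + 33) = 1/97 ≈ 0.010309)
r(G) = 225
(485219 + 2315641) + r(E) = (485219 + 2315641) + 225 = 2800860 + 225 = 2801085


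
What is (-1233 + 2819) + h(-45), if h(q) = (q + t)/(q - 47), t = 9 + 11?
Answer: 145937/92 ≈ 1586.3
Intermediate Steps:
t = 20
h(q) = (20 + q)/(-47 + q) (h(q) = (q + 20)/(q - 47) = (20 + q)/(-47 + q))
(-1233 + 2819) + h(-45) = (-1233 + 2819) + (20 - 45)/(-47 - 45) = 1586 - 25/(-92) = 1586 - 1/92*(-25) = 1586 + 25/92 = 145937/92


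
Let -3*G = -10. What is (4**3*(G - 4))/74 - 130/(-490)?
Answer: -1693/5439 ≈ -0.31127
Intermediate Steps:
G = 10/3 (G = -1/3*(-10) = 10/3 ≈ 3.3333)
(4**3*(G - 4))/74 - 130/(-490) = (4**3*(10/3 - 4))/74 - 130/(-490) = (64*(-2/3))*(1/74) - 130*(-1/490) = -128/3*1/74 + 13/49 = -64/111 + 13/49 = -1693/5439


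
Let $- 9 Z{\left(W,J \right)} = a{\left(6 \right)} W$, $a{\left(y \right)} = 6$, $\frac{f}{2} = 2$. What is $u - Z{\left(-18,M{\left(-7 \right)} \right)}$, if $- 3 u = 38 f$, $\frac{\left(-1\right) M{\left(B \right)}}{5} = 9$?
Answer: $- \frac{188}{3} \approx -62.667$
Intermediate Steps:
$f = 4$ ($f = 2 \cdot 2 = 4$)
$M{\left(B \right)} = -45$ ($M{\left(B \right)} = \left(-5\right) 9 = -45$)
$u = - \frac{152}{3}$ ($u = - \frac{38 \cdot 4}{3} = \left(- \frac{1}{3}\right) 152 = - \frac{152}{3} \approx -50.667$)
$Z{\left(W,J \right)} = - \frac{2 W}{3}$ ($Z{\left(W,J \right)} = - \frac{6 W}{9} = - \frac{2 W}{3}$)
$u - Z{\left(-18,M{\left(-7 \right)} \right)} = - \frac{152}{3} - \left(- \frac{2}{3}\right) \left(-18\right) = - \frac{152}{3} - 12 = - \frac{188}{3}$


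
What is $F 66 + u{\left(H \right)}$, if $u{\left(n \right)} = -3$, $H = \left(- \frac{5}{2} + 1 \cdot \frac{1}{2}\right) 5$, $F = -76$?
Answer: $-5019$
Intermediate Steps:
$H = -10$ ($H = \left(\left(-5\right) \frac{1}{2} + 1 \cdot \frac{1}{2}\right) 5 = \left(- \frac{5}{2} + \frac{1}{2}\right) 5 = \left(-2\right) 5 = -10$)
$F 66 + u{\left(H \right)} = \left(-76\right) 66 - 3 = -5016 - 3 = -5019$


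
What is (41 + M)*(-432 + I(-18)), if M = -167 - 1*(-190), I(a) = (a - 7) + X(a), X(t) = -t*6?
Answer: -22336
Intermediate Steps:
X(t) = -6*t
I(a) = -7 - 5*a (I(a) = (a - 7) - 6*a = (-7 + a) - 6*a = -7 - 5*a)
M = 23 (M = -167 + 190 = 23)
(41 + M)*(-432 + I(-18)) = (41 + 23)*(-432 + (-7 - 5*(-18))) = 64*(-432 + (-7 + 90)) = 64*(-432 + 83) = 64*(-349) = -22336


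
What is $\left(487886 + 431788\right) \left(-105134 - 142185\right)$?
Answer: $-227452854006$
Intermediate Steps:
$\left(487886 + 431788\right) \left(-105134 - 142185\right) = 919674 \left(-105134 - 142185\right) = 919674 \left(-247319\right) = -227452854006$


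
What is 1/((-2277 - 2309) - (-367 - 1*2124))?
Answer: -1/2095 ≈ -0.00047733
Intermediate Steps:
1/((-2277 - 2309) - (-367 - 1*2124)) = 1/(-4586 - (-367 - 2124)) = 1/(-4586 - 1*(-2491)) = 1/(-4586 + 2491) = 1/(-2095) = -1/2095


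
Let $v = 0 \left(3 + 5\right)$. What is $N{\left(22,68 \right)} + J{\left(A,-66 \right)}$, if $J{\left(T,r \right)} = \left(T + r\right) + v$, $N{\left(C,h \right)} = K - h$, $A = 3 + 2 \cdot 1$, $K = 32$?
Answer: $-97$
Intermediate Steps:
$A = 5$ ($A = 3 + 2 = 5$)
$N{\left(C,h \right)} = 32 - h$
$v = 0$ ($v = 0 \cdot 8 = 0$)
$J{\left(T,r \right)} = T + r$ ($J{\left(T,r \right)} = \left(T + r\right) + 0 = T + r$)
$N{\left(22,68 \right)} + J{\left(A,-66 \right)} = \left(32 - 68\right) + \left(5 - 66\right) = \left(32 - 68\right) - 61 = -36 - 61 = -97$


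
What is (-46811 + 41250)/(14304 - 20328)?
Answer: 5561/6024 ≈ 0.92314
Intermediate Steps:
(-46811 + 41250)/(14304 - 20328) = -5561/(-6024) = -5561*(-1/6024) = 5561/6024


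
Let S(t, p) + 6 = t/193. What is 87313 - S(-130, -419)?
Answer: 16852697/193 ≈ 87320.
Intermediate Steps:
S(t, p) = -6 + t/193
87313 - S(-130, -419) = 87313 - (-6 + (1/193)*(-130)) = 87313 - (-6 - 130/193) = 87313 - 1*(-1288/193) = 87313 + 1288/193 = 16852697/193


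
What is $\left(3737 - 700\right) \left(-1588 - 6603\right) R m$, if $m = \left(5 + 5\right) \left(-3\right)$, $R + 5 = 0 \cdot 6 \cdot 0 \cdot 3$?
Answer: $-3731410050$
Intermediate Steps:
$R = -5$ ($R = -5 + 0 \cdot 6 \cdot 0 \cdot 3 = -5 + 0 \cdot 0 \cdot 3 = -5 + 0 \cdot 3 = -5 + 0 = -5$)
$m = -30$ ($m = 10 \left(-3\right) = -30$)
$\left(3737 - 700\right) \left(-1588 - 6603\right) R m = \left(3737 - 700\right) \left(-1588 - 6603\right) \left(\left(-5\right) \left(-30\right)\right) = 3037 \left(-8191\right) 150 = \left(-24876067\right) 150 = -3731410050$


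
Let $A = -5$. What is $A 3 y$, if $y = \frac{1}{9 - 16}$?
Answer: $\frac{15}{7} \approx 2.1429$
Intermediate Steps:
$y = - \frac{1}{7}$ ($y = \frac{1}{9 - 16} = \frac{1}{-7} = - \frac{1}{7} \approx -0.14286$)
$A 3 y = \left(-5\right) 3 \left(- \frac{1}{7}\right) = \left(-15\right) \left(- \frac{1}{7}\right) = \frac{15}{7}$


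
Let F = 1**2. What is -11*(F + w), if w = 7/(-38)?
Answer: -341/38 ≈ -8.9737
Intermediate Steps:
w = -7/38 (w = 7*(-1/38) = -7/38 ≈ -0.18421)
F = 1
-11*(F + w) = -11*(1 - 7/38) = -11*31/38 = -341/38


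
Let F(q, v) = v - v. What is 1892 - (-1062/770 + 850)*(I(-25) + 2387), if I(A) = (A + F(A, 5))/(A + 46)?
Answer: -16353978518/8085 ≈ -2.0228e+6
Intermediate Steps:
F(q, v) = 0
I(A) = A/(46 + A) (I(A) = (A + 0)/(A + 46) = A/(46 + A))
1892 - (-1062/770 + 850)*(I(-25) + 2387) = 1892 - (-1062/770 + 850)*(-25/(46 - 25) + 2387) = 1892 - (-1062*1/770 + 850)*(-25/21 + 2387) = 1892 - (-531/385 + 850)*(-25*1/21 + 2387) = 1892 - 326719*(-25/21 + 2387)/385 = 1892 - 326719*50102/(385*21) = 1892 - 1*16369275338/8085 = 1892 - 16369275338/8085 = -16353978518/8085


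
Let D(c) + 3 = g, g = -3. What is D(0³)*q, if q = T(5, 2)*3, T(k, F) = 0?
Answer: 0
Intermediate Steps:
D(c) = -6 (D(c) = -3 - 3 = -6)
q = 0 (q = 0*3 = 0)
D(0³)*q = -6*0 = 0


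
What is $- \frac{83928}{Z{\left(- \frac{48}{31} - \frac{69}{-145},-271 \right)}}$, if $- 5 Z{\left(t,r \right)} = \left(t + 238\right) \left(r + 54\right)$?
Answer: $- \frac{60847800}{7454923} \approx -8.1621$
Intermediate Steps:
$Z{\left(t,r \right)} = - \frac{\left(54 + r\right) \left(238 + t\right)}{5}$ ($Z{\left(t,r \right)} = - \frac{\left(t + 238\right) \left(r + 54\right)}{5} = - \frac{\left(238 + t\right) \left(54 + r\right)}{5} = - \frac{\left(54 + r\right) \left(238 + t\right)}{5}$)
$- \frac{83928}{Z{\left(- \frac{48}{31} - \frac{69}{-145},-271 \right)}} = - \frac{83928}{- \frac{12852}{5} - - \frac{64498}{5} - \frac{54 \left(- \frac{48}{31} - \frac{69}{-145}\right)}{5} - - \frac{271 \left(- \frac{48}{31} - \frac{69}{-145}\right)}{5}} = - \frac{83928}{- \frac{12852}{5} + \frac{64498}{5} - \frac{54 \left(\left(-48\right) \frac{1}{31} - - \frac{69}{145}\right)}{5} - - \frac{271 \left(\left(-48\right) \frac{1}{31} - - \frac{69}{145}\right)}{5}} = - \frac{83928}{- \frac{12852}{5} + \frac{64498}{5} - \frac{54 \left(- \frac{48}{31} + \frac{69}{145}\right)}{5} - - \frac{271 \left(- \frac{48}{31} + \frac{69}{145}\right)}{5}} = - \frac{83928}{- \frac{12852}{5} + \frac{64498}{5} - - \frac{260334}{22475} - \left(- \frac{271}{5}\right) \left(- \frac{4821}{4495}\right)} = - \frac{83928}{- \frac{12852}{5} + \frac{64498}{5} + \frac{260334}{22475} - \frac{1306491}{22475}} = - \frac{83928}{\frac{7454923}{725}} = \left(-83928\right) \frac{725}{7454923} = - \frac{60847800}{7454923}$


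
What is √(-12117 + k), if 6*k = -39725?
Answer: I*√674562/6 ≈ 136.89*I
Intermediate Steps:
k = -39725/6 (k = (⅙)*(-39725) = -39725/6 ≈ -6620.8)
√(-12117 + k) = √(-12117 - 39725/6) = √(-112427/6) = I*√674562/6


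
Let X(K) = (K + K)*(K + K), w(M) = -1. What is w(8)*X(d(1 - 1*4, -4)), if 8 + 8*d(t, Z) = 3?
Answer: -25/16 ≈ -1.5625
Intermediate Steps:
d(t, Z) = -5/8 (d(t, Z) = -1 + (⅛)*3 = -1 + 3/8 = -5/8)
X(K) = 4*K² (X(K) = (2*K)*(2*K) = 4*K²)
w(8)*X(d(1 - 1*4, -4)) = -4*(-5/8)² = -4*25/64 = -1*25/16 = -25/16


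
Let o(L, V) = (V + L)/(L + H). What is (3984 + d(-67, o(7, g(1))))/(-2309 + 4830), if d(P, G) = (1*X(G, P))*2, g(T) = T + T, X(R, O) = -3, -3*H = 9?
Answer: 3978/2521 ≈ 1.5779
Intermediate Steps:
H = -3 (H = -⅓*9 = -3)
g(T) = 2*T
o(L, V) = (L + V)/(-3 + L) (o(L, V) = (V + L)/(L - 3) = (L + V)/(-3 + L))
d(P, G) = -6 (d(P, G) = (1*(-3))*2 = -3*2 = -6)
(3984 + d(-67, o(7, g(1))))/(-2309 + 4830) = (3984 - 6)/(-2309 + 4830) = 3978/2521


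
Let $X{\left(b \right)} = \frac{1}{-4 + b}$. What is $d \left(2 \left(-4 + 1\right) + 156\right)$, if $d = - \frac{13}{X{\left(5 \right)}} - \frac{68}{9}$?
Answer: $- \frac{9250}{3} \approx -3083.3$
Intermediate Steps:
$d = - \frac{185}{9}$ ($d = - \frac{13}{\frac{1}{-4 + 5}} - \frac{68}{9} = - \frac{13}{1^{-1}} - \frac{68}{9} = - \frac{13}{1} - \frac{68}{9} = \left(-13\right) 1 - \frac{68}{9} = -13 - \frac{68}{9} = - \frac{185}{9} \approx -20.556$)
$d \left(2 \left(-4 + 1\right) + 156\right) = - \frac{185 \left(2 \left(-4 + 1\right) + 156\right)}{9} = - \frac{185 \left(2 \left(-3\right) + 156\right)}{9} = - \frac{185 \left(-6 + 156\right)}{9} = \left(- \frac{185}{9}\right) 150 = - \frac{9250}{3}$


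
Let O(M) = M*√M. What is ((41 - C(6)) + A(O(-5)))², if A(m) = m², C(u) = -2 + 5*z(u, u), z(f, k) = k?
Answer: 12544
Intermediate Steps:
O(M) = M^(3/2)
C(u) = -2 + 5*u
((41 - C(6)) + A(O(-5)))² = ((41 - (-2 + 5*6)) + ((-5)^(3/2))²)² = ((41 - (-2 + 30)) + (-5*I*√5)²)² = ((41 - 1*28) - 125)² = ((41 - 28) - 125)² = (13 - 125)² = (-112)² = 12544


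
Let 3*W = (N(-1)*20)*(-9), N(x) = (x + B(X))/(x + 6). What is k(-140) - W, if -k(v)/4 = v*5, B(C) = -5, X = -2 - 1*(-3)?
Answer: 2728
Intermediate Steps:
X = 1 (X = -2 + 3 = 1)
k(v) = -20*v (k(v) = -4*v*5 = -20*v)
N(x) = (-5 + x)/(6 + x) (N(x) = (x - 5)/(x + 6) = (-5 + x)/(6 + x))
W = 72 (W = ((((-5 - 1)/(6 - 1))*20)*(-9))/3 = (((-6/5)*20)*(-9))/3 = ((((⅕)*(-6))*20)*(-9))/3 = (-6/5*20*(-9))/3 = (-24*(-9))/3 = (⅓)*216 = 72)
k(-140) - W = -20*(-140) - 1*72 = 2800 - 72 = 2728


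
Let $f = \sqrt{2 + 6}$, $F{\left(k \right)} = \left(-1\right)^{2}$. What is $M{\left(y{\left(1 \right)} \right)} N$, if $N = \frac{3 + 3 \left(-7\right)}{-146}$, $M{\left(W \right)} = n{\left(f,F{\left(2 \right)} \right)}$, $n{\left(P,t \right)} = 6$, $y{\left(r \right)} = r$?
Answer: $\frac{54}{73} \approx 0.73973$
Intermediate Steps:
$F{\left(k \right)} = 1$
$f = 2 \sqrt{2}$ ($f = \sqrt{8} = 2 \sqrt{2} \approx 2.8284$)
$M{\left(W \right)} = 6$
$N = \frac{9}{73}$ ($N = \left(3 - 21\right) \left(- \frac{1}{146}\right) = \left(-18\right) \left(- \frac{1}{146}\right) = \frac{9}{73} \approx 0.12329$)
$M{\left(y{\left(1 \right)} \right)} N = 6 \cdot \frac{9}{73} = \frac{54}{73}$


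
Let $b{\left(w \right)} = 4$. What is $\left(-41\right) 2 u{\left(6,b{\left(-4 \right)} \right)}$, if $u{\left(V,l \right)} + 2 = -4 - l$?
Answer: $820$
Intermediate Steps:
$u{\left(V,l \right)} = -6 - l$ ($u{\left(V,l \right)} = -2 - \left(4 + l\right) = -6 - l$)
$\left(-41\right) 2 u{\left(6,b{\left(-4 \right)} \right)} = \left(-41\right) 2 \left(-6 - 4\right) = - 82 \left(-6 - 4\right) = \left(-82\right) \left(-10\right) = 820$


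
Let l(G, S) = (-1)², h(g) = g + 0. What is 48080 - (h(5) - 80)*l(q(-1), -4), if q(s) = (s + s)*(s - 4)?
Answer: 48155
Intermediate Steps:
h(g) = g
q(s) = 2*s*(-4 + s) (q(s) = (2*s)*(-4 + s) = 2*s*(-4 + s))
l(G, S) = 1
48080 - (h(5) - 80)*l(q(-1), -4) = 48080 - (5 - 80) = 48080 - (-75) = 48080 - 1*(-75) = 48080 + 75 = 48155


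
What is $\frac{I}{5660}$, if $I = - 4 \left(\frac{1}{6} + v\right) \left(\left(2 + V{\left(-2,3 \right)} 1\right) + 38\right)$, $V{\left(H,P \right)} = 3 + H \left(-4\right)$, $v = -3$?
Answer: $\frac{289}{2830} \approx 0.10212$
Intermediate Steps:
$V{\left(H,P \right)} = 3 - 4 H$
$I = 578$ ($I = - 4 \left(\frac{1}{6} - 3\right) \left(\left(2 + \left(3 - -8\right) 1\right) + 38\right) = - 4 \left(\frac{1}{6} - 3\right) \left(\left(2 + \left(3 + 8\right) 1\right) + 38\right) = \left(-4\right) \left(- \frac{17}{6}\right) \left(\left(2 + 11 \cdot 1\right) + 38\right) = \frac{34 \left(\left(2 + 11\right) + 38\right)}{3} = \frac{34 \left(13 + 38\right)}{3} = \frac{34}{3} \cdot 51 = 578$)
$\frac{I}{5660} = \frac{578}{5660} = 578 \cdot \frac{1}{5660} = \frac{289}{2830}$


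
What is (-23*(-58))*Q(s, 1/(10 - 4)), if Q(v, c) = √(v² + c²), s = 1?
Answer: 667*√37/3 ≈ 1352.4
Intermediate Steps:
Q(v, c) = √(c² + v²)
(-23*(-58))*Q(s, 1/(10 - 4)) = (-23*(-58))*√((1/(10 - 4))² + 1²) = 1334*√((1/6)² + 1) = 1334*√((⅙)² + 1) = 1334*√(1/36 + 1) = 1334*√(37/36) = 1334*(√37/6) = 667*√37/3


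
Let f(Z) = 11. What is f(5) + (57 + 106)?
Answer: 174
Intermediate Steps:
f(5) + (57 + 106) = 11 + (57 + 106) = 11 + 163 = 174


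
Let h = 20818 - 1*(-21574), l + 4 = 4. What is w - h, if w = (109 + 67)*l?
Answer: -42392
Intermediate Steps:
l = 0 (l = -4 + 4 = 0)
h = 42392 (h = 20818 + 21574 = 42392)
w = 0 (w = (109 + 67)*0 = 176*0 = 0)
w - h = 0 - 1*42392 = 0 - 42392 = -42392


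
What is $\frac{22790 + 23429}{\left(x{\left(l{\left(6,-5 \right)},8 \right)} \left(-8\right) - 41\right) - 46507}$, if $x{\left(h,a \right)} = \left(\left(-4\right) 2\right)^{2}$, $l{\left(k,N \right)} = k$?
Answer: $- \frac{46219}{47060} \approx -0.98213$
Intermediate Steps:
$x{\left(h,a \right)} = 64$ ($x{\left(h,a \right)} = \left(-8\right)^{2} = 64$)
$\frac{22790 + 23429}{\left(x{\left(l{\left(6,-5 \right)},8 \right)} \left(-8\right) - 41\right) - 46507} = \frac{22790 + 23429}{\left(64 \left(-8\right) - 41\right) - 46507} = \frac{46219}{\left(-512 - 41\right) - 46507} = \frac{46219}{-553 - 46507} = \frac{46219}{-47060} = 46219 \left(- \frac{1}{47060}\right) = - \frac{46219}{47060}$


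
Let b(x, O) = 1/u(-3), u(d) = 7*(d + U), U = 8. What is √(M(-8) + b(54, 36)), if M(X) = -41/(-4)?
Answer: √50365/70 ≈ 3.2060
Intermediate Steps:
u(d) = 56 + 7*d (u(d) = 7*(d + 8) = 7*(8 + d) = 56 + 7*d)
M(X) = 41/4 (M(X) = -41*(-¼) = 41/4)
b(x, O) = 1/35 (b(x, O) = 1/(56 + 7*(-3)) = 1/(56 - 21) = 1/35)
√(M(-8) + b(54, 36)) = √(41/4 + 1/35) = √(1439/140) = √50365/70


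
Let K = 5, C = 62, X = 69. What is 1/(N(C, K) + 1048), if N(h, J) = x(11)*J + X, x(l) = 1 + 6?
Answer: 1/1152 ≈ 0.00086806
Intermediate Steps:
x(l) = 7
N(h, J) = 69 + 7*J (N(h, J) = 7*J + 69 = 69 + 7*J)
1/(N(C, K) + 1048) = 1/((69 + 7*5) + 1048) = 1/((69 + 35) + 1048) = 1/(104 + 1048) = 1/1152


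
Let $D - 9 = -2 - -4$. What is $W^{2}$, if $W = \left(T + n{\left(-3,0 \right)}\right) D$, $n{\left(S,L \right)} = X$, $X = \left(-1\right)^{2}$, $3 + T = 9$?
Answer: $5929$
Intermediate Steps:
$T = 6$ ($T = -3 + 9 = 6$)
$D = 11$ ($D = 9 - -2 = 9 + \left(-2 + 4\right) = 9 + 2 = 11$)
$X = 1$
$n{\left(S,L \right)} = 1$
$W = 77$ ($W = \left(6 + 1\right) 11 = 7 \cdot 11 = 77$)
$W^{2} = 77^{2} = 5929$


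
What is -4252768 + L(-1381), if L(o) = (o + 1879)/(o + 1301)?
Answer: -170110969/40 ≈ -4.2528e+6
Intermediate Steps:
L(o) = (1879 + o)/(1301 + o)
-4252768 + L(-1381) = -4252768 + (1879 - 1381)/(1301 - 1381) = -4252768 + 498/(-80) = -4252768 - 1/80*498 = -4252768 - 249/40 = -170110969/40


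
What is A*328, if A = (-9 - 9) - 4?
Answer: -7216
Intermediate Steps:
A = -22 (A = -18 - 4 = -22)
A*328 = -22*328 = -7216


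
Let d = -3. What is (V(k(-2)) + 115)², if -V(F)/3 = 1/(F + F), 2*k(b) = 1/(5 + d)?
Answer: 11881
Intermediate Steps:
k(b) = ¼ (k(b) = 1/(2*(5 - 3)) = (½)/2 = (½)*(½) = ¼)
V(F) = -3/(2*F) (V(F) = -3/(F + F) = -3*1/(2*F) = -3/(2*F))
(V(k(-2)) + 115)² = (-3/(2*¼) + 115)² = (-3/2*4 + 115)² = (-6 + 115)² = 109² = 11881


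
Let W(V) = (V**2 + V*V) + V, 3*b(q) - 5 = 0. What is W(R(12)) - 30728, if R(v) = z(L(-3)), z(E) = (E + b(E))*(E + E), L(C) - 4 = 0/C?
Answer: -239152/9 ≈ -26572.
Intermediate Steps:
L(C) = 4 (L(C) = 4 + 0/C = 4 + 0 = 4)
b(q) = 5/3 (b(q) = 5/3 + (1/3)*0 = 5/3 + 0 = 5/3)
z(E) = 2*E*(5/3 + E) (z(E) = (E + 5/3)*(E + E) = (5/3 + E)*(2*E) = 2*E*(5/3 + E))
R(v) = 136/3 (R(v) = (2/3)*4*(5 + 3*4) = (2/3)*4*(5 + 12) = (2/3)*4*17 = 136/3)
W(V) = V + 2*V**2 (W(V) = (V**2 + V**2) + V = 2*V**2 + V = V + 2*V**2)
W(R(12)) - 30728 = 136*(1 + 2*(136/3))/3 - 30728 = 136*(1 + 272/3)/3 - 30728 = (136/3)*(275/3) - 30728 = 37400/9 - 30728 = -239152/9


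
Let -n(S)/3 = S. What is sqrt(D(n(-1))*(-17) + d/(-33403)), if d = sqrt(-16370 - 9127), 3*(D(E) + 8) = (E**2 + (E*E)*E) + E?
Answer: sqrt(-94839634765 - 100209*I*sqrt(2833))/33403 ≈ 0.00025925 - 9.2195*I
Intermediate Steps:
n(S) = -3*S
D(E) = -8 + E/3 + E**2/3 + E**3/3 (D(E) = -8 + ((E**2 + (E*E)*E) + E)/3 = -8 + ((E**2 + E**2*E) + E)/3 = -8 + ((E**2 + E**3) + E)/3 = -8 + (E + E**2 + E**3)/3 = -8 + (E/3 + E**2/3 + E**3/3) = -8 + E/3 + E**2/3 + E**3/3)
d = 3*I*sqrt(2833) (d = sqrt(-25497) = 3*I*sqrt(2833) ≈ 159.68*I)
sqrt(D(n(-1))*(-17) + d/(-33403)) = sqrt((-8 + (-3*(-1))/3 + (-3*(-1))**2/3 + (-3*(-1))**3/3)*(-17) + (3*I*sqrt(2833))/(-33403)) = sqrt((-8 + (1/3)*3 + (1/3)*3**2 + (1/3)*3**3)*(-17) + (3*I*sqrt(2833))*(-1/33403)) = sqrt((-8 + 1 + (1/3)*9 + (1/3)*27)*(-17) - 3*I*sqrt(2833)/33403) = sqrt((-8 + 1 + 3 + 9)*(-17) - 3*I*sqrt(2833)/33403) = sqrt(5*(-17) - 3*I*sqrt(2833)/33403) = sqrt(-85 - 3*I*sqrt(2833)/33403)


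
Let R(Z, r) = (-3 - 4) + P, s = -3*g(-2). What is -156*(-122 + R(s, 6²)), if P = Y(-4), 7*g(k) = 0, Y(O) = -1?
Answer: 20280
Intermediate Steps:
g(k) = 0 (g(k) = (⅐)*0 = 0)
P = -1
s = 0 (s = -3*0 = 0)
R(Z, r) = -8 (R(Z, r) = (-3 - 4) - 1 = -7 - 1 = -8)
-156*(-122 + R(s, 6²)) = -156*(-122 - 8) = -156*(-130) = 20280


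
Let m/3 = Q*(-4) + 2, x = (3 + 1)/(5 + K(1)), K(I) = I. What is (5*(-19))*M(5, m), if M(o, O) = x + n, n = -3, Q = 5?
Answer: 665/3 ≈ 221.67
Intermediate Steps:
x = 2/3 (x = (3 + 1)/(5 + 1) = 4/6 = 4*(1/6) = 2/3 ≈ 0.66667)
m = -54 (m = 3*(5*(-4) + 2) = 3*(-20 + 2) = 3*(-18) = -54)
M(o, O) = -7/3 (M(o, O) = 2/3 - 3 = -7/3)
(5*(-19))*M(5, m) = (5*(-19))*(-7/3) = -95*(-7/3) = 665/3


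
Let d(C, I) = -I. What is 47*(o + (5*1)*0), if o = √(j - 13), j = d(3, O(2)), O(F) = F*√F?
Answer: 47*√(-13 - 2*√2) ≈ 186.99*I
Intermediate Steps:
O(F) = F^(3/2)
j = -2*√2 (j = -2^(3/2) = -2*√2 ≈ -2.8284)
o = √(-13 - 2*√2) (o = √(-2*√2 - 13) = √(-13 - 2*√2) ≈ 3.9785*I)
47*(o + (5*1)*0) = 47*(√(-13 - 2*√2) + (5*1)*0) = 47*(√(-13 - 2*√2) + 5*0) = 47*(√(-13 - 2*√2) + 0) = 47*√(-13 - 2*√2)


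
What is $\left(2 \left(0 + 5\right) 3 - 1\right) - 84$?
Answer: $-55$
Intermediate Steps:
$\left(2 \left(0 + 5\right) 3 - 1\right) - 84 = \left(2 \cdot 5 \cdot 3 - 1\right) - 84 = \left(10 \cdot 3 - 1\right) - 84 = \left(30 - 1\right) - 84 = 29 - 84 = -55$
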